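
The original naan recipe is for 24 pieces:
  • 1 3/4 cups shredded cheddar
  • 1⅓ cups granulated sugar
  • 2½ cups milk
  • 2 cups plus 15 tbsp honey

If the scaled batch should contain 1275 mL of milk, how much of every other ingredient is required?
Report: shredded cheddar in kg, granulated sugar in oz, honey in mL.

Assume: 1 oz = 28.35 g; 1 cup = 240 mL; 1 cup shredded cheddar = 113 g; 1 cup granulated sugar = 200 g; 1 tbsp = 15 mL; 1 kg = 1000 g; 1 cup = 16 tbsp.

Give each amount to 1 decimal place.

The original recipe has 600 mL of milk, so the scaling factor is 1275 ÷ 600 = 17/8 = 2.125.
shredded cheddar: 1.75 cup × 17/8 × 113 g/cup ÷ 1000 g/kg ≈ 0.4 kg
granulated sugar: 4/3 cup × 17/8 × 200 g/cup ÷ 28.35 g/oz ≈ 20.0 oz
honey: (2 cup + 15 tbsp = 2.9375 cup) × 17/8 × 240 mL/cup ≈ 1498.1 mL

shredded cheddar: 0.4 kg; granulated sugar: 20.0 oz; honey: 1498.1 mL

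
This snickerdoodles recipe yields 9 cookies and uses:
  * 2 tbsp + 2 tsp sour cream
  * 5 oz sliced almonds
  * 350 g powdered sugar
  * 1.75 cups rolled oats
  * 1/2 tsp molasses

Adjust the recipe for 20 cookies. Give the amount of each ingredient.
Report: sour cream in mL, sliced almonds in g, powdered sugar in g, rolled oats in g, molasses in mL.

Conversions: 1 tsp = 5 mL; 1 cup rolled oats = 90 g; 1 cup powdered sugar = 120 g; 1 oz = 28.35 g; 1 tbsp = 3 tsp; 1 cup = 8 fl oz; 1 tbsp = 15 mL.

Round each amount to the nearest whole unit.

Scaling factor: 20/9.
sour cream: (2 tbsp + 2 tsp = 8/3 tbsp) × 20/9 × 15 mL/tbsp ≈ 89 mL
sliced almonds: 5 oz × 20/9 × 28.35 g/oz = 315 g
powdered sugar: 350 g × 20/9 ≈ 778 g
rolled oats: 1.75 cup × 20/9 × 90 g/cup = 350 g
molasses: 0.5 tsp × 20/9 × 5 mL/tsp ≈ 6 mL

sour cream: 89 mL; sliced almonds: 315 g; powdered sugar: 778 g; rolled oats: 350 g; molasses: 6 mL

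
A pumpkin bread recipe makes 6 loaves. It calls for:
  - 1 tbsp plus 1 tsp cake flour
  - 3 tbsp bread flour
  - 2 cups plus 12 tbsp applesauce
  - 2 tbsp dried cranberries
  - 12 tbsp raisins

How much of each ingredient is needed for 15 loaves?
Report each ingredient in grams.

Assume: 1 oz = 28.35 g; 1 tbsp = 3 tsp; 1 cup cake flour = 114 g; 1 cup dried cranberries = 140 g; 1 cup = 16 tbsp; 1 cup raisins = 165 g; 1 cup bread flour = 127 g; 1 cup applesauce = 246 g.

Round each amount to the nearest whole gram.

Scaling factor: 15/6 = 5/2 = 2.5.
cake flour: (1 tbsp + 1 tsp = 4/3 tbsp) × 5/2 ÷ 16 tbsp/cup × 114 g/cup ≈ 24 g
bread flour: 3 tbsp × 5/2 ÷ 16 tbsp/cup × 127 g/cup ≈ 60 g
applesauce: (2 cup + 12 tbsp = 2.75 cup) × 5/2 × 246 g/cup ≈ 1691 g
dried cranberries: 2 tbsp × 5/2 ÷ 16 tbsp/cup × 140 g/cup ≈ 44 g
raisins: 12 tbsp × 5/2 ÷ 16 tbsp/cup × 165 g/cup ≈ 309 g

cake flour: 24 g; bread flour: 60 g; applesauce: 1691 g; dried cranberries: 44 g; raisins: 309 g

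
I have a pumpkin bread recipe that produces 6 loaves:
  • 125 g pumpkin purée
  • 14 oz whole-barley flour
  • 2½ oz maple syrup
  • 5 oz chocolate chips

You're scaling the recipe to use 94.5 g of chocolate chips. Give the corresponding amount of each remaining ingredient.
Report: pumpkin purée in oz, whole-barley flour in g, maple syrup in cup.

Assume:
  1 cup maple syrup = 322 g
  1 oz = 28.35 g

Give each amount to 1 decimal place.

pumpkin purée: 2.9 oz; whole-barley flour: 264.6 g; maple syrup: 0.1 cup

The original recipe has 141.75 g of chocolate chips, so the scaling factor is 94.5 ÷ 141.75 = 2/3.
pumpkin purée: 125 g × 2/3 ÷ 28.35 g/oz ≈ 2.9 oz
whole-barley flour: 14 oz × 2/3 × 28.35 g/oz = 264.6 g
maple syrup: 2.5 oz × 2/3 × 28.35 g/oz ÷ 322 g/cup ≈ 0.1 cup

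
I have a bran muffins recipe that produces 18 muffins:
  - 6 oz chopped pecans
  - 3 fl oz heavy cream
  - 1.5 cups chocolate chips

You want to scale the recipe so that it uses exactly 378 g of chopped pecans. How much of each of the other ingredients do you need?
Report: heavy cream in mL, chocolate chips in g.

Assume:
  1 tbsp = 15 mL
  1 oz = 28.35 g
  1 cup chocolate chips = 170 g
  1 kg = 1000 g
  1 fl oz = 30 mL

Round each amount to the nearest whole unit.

The original recipe has 170.1 g of chopped pecans, so the scaling factor is 378 ÷ 170.1 = 20/9.
heavy cream: 3 fl oz × 20/9 × 30 mL/fl oz = 200 mL
chocolate chips: 1.5 cup × 20/9 × 170 g/cup ≈ 567 g

heavy cream: 200 mL; chocolate chips: 567 g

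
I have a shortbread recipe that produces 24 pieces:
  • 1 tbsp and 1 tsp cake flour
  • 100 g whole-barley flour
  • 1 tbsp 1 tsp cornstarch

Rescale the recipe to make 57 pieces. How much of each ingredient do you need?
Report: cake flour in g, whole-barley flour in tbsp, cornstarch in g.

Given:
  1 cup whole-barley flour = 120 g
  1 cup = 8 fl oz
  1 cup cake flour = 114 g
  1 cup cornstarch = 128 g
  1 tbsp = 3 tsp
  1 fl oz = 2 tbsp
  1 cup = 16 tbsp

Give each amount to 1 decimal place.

Scaling factor: 57/24 = 19/8 = 2.375.
cake flour: (1 tbsp + 1 tsp = 4/3 tbsp) × 19/8 ÷ 16 tbsp/cup × 114 g/cup ≈ 22.6 g
whole-barley flour: 100 g × 19/8 ÷ 120 g/cup × 16 tbsp/cup ≈ 31.7 tbsp
cornstarch: (1 tbsp + 1 tsp = 4/3 tbsp) × 19/8 ÷ 16 tbsp/cup × 128 g/cup ≈ 25.3 g

cake flour: 22.6 g; whole-barley flour: 31.7 tbsp; cornstarch: 25.3 g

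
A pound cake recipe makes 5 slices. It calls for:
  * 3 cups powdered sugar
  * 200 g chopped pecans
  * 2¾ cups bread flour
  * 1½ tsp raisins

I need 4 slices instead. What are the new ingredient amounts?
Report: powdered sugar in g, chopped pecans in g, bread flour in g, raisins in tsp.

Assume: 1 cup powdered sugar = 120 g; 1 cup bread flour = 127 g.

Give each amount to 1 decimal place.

powdered sugar: 288.0 g; chopped pecans: 160.0 g; bread flour: 279.4 g; raisins: 1.2 tsp

Scaling factor: 4/5 = 0.8.
powdered sugar: 3 cup × 4/5 × 120 g/cup = 288.0 g
chopped pecans: 200 g × 4/5 = 160.0 g
bread flour: 2.75 cup × 4/5 × 127 g/cup = 279.4 g
raisins: 1.5 tsp × 4/5 = 1.2 tsp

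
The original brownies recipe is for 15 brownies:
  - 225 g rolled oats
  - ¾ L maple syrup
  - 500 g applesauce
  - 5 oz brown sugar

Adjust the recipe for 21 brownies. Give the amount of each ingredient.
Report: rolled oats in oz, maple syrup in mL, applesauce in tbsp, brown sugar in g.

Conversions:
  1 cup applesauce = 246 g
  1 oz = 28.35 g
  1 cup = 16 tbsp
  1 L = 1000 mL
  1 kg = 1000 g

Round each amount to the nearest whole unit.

rolled oats: 11 oz; maple syrup: 1050 mL; applesauce: 46 tbsp; brown sugar: 198 g

Scaling factor: 21/15 = 7/5 = 1.4.
rolled oats: 225 g × 7/5 ÷ 28.35 g/oz ≈ 11 oz
maple syrup: 0.75 L × 7/5 × 1000 mL/L = 1050 mL
applesauce: 500 g × 7/5 ÷ 246 g/cup × 16 tbsp/cup ≈ 46 tbsp
brown sugar: 5 oz × 7/5 × 28.35 g/oz ≈ 198 g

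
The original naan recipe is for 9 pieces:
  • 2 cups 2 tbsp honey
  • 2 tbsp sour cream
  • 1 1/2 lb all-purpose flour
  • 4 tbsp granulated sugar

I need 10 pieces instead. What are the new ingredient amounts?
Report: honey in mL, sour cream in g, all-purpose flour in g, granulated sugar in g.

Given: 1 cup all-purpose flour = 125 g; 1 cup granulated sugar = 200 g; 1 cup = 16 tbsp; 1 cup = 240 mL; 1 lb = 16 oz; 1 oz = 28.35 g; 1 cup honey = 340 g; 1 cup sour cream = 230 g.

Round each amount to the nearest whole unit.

honey: 567 mL; sour cream: 32 g; all-purpose flour: 756 g; granulated sugar: 56 g

Scaling factor: 10/9.
honey: (2 cup + 2 tbsp = 2.125 cup) × 10/9 × 240 mL/cup ≈ 567 mL
sour cream: 2 tbsp × 10/9 ÷ 16 tbsp/cup × 230 g/cup ≈ 32 g
all-purpose flour: 1.5 lb × 10/9 × 16 oz/lb × 28.35 g/oz = 756 g
granulated sugar: 4 tbsp × 10/9 ÷ 16 tbsp/cup × 200 g/cup ≈ 56 g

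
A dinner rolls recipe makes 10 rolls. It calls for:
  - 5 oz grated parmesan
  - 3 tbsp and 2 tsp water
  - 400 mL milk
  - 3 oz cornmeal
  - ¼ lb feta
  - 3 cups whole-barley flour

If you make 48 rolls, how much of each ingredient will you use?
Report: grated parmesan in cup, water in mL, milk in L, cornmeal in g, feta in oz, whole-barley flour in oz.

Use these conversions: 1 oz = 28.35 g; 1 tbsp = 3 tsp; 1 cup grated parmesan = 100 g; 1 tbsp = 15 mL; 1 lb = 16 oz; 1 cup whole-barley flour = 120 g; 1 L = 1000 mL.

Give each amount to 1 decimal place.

Scaling factor: 48/10 = 24/5 = 4.8.
grated parmesan: 5 oz × 24/5 × 28.35 g/oz ÷ 100 g/cup ≈ 6.8 cup
water: (3 tbsp + 2 tsp = 11/3 tbsp) × 24/5 × 15 mL/tbsp = 264.0 mL
milk: 400 mL × 24/5 ÷ 1000 mL/L ≈ 1.9 L
cornmeal: 3 oz × 24/5 × 28.35 g/oz ≈ 408.2 g
feta: 0.25 lb × 24/5 × 16 oz/lb = 19.2 oz
whole-barley flour: 3 cup × 24/5 × 120 g/cup ÷ 28.35 g/oz ≈ 61.0 oz

grated parmesan: 6.8 cup; water: 264.0 mL; milk: 1.9 L; cornmeal: 408.2 g; feta: 19.2 oz; whole-barley flour: 61.0 oz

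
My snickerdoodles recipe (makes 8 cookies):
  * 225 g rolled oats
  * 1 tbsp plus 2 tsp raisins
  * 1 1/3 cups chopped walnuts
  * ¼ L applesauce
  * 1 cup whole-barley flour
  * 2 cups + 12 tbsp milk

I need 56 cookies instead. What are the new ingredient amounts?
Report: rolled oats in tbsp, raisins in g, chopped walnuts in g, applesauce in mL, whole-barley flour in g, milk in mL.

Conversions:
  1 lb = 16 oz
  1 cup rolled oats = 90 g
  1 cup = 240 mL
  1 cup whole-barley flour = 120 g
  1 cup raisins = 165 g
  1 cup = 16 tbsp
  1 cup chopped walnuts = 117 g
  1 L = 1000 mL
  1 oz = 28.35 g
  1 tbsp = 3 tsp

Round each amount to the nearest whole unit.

rolled oats: 280 tbsp; raisins: 120 g; chopped walnuts: 1092 g; applesauce: 1750 mL; whole-barley flour: 840 g; milk: 4620 mL

Scaling factor: 56/8 = 7.
rolled oats: 225 g × 7 ÷ 90 g/cup × 16 tbsp/cup = 280 tbsp
raisins: (1 tbsp + 2 tsp = 5/3 tbsp) × 7 ÷ 16 tbsp/cup × 165 g/cup ≈ 120 g
chopped walnuts: 4/3 cup × 7 × 117 g/cup = 1092 g
applesauce: 0.25 L × 7 × 1000 mL/L = 1750 mL
whole-barley flour: 1 cup × 7 × 120 g/cup = 840 g
milk: (2 cup + 12 tbsp = 2.75 cup) × 7 × 240 mL/cup = 4620 mL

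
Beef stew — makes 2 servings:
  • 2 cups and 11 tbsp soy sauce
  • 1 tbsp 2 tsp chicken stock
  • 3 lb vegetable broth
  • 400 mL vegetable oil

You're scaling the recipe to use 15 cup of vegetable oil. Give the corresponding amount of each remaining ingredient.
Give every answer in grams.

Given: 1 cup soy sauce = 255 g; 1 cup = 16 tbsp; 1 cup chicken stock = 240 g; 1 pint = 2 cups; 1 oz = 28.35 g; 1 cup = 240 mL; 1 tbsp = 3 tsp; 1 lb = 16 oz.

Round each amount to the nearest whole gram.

soy sauce: 6168 g; chicken stock: 225 g; vegetable broth: 12247 g

The original recipe has 5/3 cup of vegetable oil, so the scaling factor is 15 ÷ 5/3 = 9.
soy sauce: (2 cup + 11 tbsp = 2.6875 cup) × 9 × 255 g/cup ≈ 6168 g
chicken stock: (1 tbsp + 2 tsp = 5/3 tbsp) × 9 ÷ 16 tbsp/cup × 240 g/cup = 225 g
vegetable broth: 3 lb × 9 × 16 oz/lb × 28.35 g/oz ≈ 12247 g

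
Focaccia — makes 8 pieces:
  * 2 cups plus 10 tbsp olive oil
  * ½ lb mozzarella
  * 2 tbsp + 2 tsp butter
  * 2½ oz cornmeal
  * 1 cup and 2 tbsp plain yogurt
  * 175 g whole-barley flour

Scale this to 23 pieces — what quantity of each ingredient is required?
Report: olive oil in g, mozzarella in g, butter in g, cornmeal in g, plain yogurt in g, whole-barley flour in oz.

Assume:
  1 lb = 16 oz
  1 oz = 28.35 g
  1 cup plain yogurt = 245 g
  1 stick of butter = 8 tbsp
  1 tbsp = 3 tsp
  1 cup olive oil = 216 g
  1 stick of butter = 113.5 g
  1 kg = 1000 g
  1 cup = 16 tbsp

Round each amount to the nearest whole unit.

Scaling factor: 23/8 = 2.875.
olive oil: (2 cup + 10 tbsp = 2.625 cup) × 23/8 × 216 g/cup ≈ 1630 g
mozzarella: 0.5 lb × 23/8 × 16 oz/lb × 28.35 g/oz ≈ 652 g
butter: (2 tbsp + 2 tsp = 8/3 tbsp) × 23/8 ÷ 8 tbsp/stick × 113.5 g/stick ≈ 109 g
cornmeal: 2.5 oz × 23/8 × 28.35 g/oz ≈ 204 g
plain yogurt: (1 cup + 2 tbsp = 1.125 cup) × 23/8 × 245 g/cup ≈ 792 g
whole-barley flour: 175 g × 23/8 ÷ 28.35 g/oz ≈ 18 oz

olive oil: 1630 g; mozzarella: 652 g; butter: 109 g; cornmeal: 204 g; plain yogurt: 792 g; whole-barley flour: 18 oz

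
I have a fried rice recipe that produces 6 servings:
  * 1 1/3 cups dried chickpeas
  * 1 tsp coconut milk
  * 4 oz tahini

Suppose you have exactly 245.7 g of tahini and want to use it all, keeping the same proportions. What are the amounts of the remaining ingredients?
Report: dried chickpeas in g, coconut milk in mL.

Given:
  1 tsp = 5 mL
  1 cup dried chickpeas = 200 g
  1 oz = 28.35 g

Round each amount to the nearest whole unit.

The original recipe has 113.4 g of tahini, so the scaling factor is 245.7 ÷ 113.4 = 13/6.
dried chickpeas: 4/3 cup × 13/6 × 200 g/cup ≈ 578 g
coconut milk: 1 tsp × 13/6 × 5 mL/tsp ≈ 11 mL

dried chickpeas: 578 g; coconut milk: 11 mL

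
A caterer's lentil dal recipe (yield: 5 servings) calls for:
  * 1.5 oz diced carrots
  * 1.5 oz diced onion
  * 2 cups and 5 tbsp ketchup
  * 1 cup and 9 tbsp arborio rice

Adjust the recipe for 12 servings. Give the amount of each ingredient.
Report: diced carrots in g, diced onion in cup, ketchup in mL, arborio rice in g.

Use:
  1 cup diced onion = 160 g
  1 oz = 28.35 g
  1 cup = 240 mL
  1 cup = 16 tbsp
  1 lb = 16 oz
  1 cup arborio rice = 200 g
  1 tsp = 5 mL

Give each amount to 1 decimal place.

Scaling factor: 12/5 = 2.4.
diced carrots: 1.5 oz × 12/5 × 28.35 g/oz ≈ 102.1 g
diced onion: 1.5 oz × 12/5 × 28.35 g/oz ÷ 160 g/cup ≈ 0.6 cup
ketchup: (2 cup + 5 tbsp = 2.3125 cup) × 12/5 × 240 mL/cup = 1332.0 mL
arborio rice: (1 cup + 9 tbsp = 1.5625 cup) × 12/5 × 200 g/cup = 750.0 g

diced carrots: 102.1 g; diced onion: 0.6 cup; ketchup: 1332.0 mL; arborio rice: 750.0 g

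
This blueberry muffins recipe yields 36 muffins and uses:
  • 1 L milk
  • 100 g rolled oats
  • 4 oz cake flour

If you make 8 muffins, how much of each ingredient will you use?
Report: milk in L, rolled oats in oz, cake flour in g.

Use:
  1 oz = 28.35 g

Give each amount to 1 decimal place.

milk: 0.2 L; rolled oats: 0.8 oz; cake flour: 25.2 g

Scaling factor: 8/36 = 2/9.
milk: 1 L × 2/9 ≈ 0.2 L
rolled oats: 100 g × 2/9 ÷ 28.35 g/oz ≈ 0.8 oz
cake flour: 4 oz × 2/9 × 28.35 g/oz = 25.2 g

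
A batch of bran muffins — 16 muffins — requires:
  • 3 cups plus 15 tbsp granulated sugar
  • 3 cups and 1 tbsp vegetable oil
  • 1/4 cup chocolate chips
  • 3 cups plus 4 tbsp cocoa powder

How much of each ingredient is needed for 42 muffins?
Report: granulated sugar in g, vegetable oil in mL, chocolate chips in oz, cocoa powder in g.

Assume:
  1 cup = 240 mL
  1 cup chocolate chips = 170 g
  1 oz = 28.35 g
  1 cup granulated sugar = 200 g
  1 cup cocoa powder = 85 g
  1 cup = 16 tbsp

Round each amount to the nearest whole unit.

granulated sugar: 2067 g; vegetable oil: 1929 mL; chocolate chips: 4 oz; cocoa powder: 725 g

Scaling factor: 42/16 = 21/8 = 2.625.
granulated sugar: (3 cup + 15 tbsp = 3.9375 cup) × 21/8 × 200 g/cup ≈ 2067 g
vegetable oil: (3 cup + 1 tbsp = 3.0625 cup) × 21/8 × 240 mL/cup ≈ 1929 mL
chocolate chips: 0.25 cup × 21/8 × 170 g/cup ÷ 28.35 g/oz ≈ 4 oz
cocoa powder: (3 cup + 4 tbsp = 3.25 cup) × 21/8 × 85 g/cup ≈ 725 g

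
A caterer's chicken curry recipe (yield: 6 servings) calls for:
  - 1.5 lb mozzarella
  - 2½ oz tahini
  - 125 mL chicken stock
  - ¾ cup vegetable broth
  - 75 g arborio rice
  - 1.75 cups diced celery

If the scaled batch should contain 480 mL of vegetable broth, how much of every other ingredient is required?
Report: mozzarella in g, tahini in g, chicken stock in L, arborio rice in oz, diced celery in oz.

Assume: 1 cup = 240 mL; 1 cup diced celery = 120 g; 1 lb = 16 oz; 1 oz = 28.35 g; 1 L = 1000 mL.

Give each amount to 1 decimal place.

mozzarella: 1814.4 g; tahini: 189.0 g; chicken stock: 0.3 L; arborio rice: 7.1 oz; diced celery: 19.8 oz

The original recipe has 180 mL of vegetable broth, so the scaling factor is 480 ÷ 180 = 8/3.
mozzarella: 1.5 lb × 8/3 × 16 oz/lb × 28.35 g/oz = 1814.4 g
tahini: 2.5 oz × 8/3 × 28.35 g/oz = 189.0 g
chicken stock: 125 mL × 8/3 ÷ 1000 mL/L ≈ 0.3 L
arborio rice: 75 g × 8/3 ÷ 28.35 g/oz ≈ 7.1 oz
diced celery: 1.75 cup × 8/3 × 120 g/cup ÷ 28.35 g/oz ≈ 19.8 oz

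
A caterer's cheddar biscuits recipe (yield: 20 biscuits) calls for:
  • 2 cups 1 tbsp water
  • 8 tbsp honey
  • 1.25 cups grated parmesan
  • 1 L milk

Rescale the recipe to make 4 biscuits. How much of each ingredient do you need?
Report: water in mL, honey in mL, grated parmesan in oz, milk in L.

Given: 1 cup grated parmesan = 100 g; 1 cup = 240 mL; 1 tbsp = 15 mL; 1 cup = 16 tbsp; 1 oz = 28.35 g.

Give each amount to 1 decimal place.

Scaling factor: 4/20 = 1/5 = 0.2.
water: (2 cup + 1 tbsp = 2.0625 cup) × 1/5 × 240 mL/cup = 99.0 mL
honey: 8 tbsp × 1/5 × 15 mL/tbsp = 24.0 mL
grated parmesan: 1.25 cup × 1/5 × 100 g/cup ÷ 28.35 g/oz ≈ 0.9 oz
milk: 1 L × 1/5 = 0.2 L

water: 99.0 mL; honey: 24.0 mL; grated parmesan: 0.9 oz; milk: 0.2 L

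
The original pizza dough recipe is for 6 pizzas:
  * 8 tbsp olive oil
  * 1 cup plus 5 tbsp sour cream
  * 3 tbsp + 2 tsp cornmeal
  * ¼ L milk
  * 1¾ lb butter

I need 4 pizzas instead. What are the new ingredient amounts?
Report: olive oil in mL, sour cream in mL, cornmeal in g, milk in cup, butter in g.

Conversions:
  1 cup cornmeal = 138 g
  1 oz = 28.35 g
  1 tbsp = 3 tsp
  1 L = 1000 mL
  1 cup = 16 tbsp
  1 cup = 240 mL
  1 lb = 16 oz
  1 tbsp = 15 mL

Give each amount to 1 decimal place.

Scaling factor: 4/6 = 2/3.
olive oil: 8 tbsp × 2/3 × 15 mL/tbsp = 80.0 mL
sour cream: (1 cup + 5 tbsp = 1.3125 cup) × 2/3 × 240 mL/cup = 210.0 mL
cornmeal: (3 tbsp + 2 tsp = 11/3 tbsp) × 2/3 ÷ 16 tbsp/cup × 138 g/cup ≈ 21.1 g
milk: 0.25 L × 2/3 × 1000 mL/L ÷ 240 mL/cup ≈ 0.7 cup
butter: 1.75 lb × 2/3 × 16 oz/lb × 28.35 g/oz = 529.2 g

olive oil: 80.0 mL; sour cream: 210.0 mL; cornmeal: 21.1 g; milk: 0.7 cup; butter: 529.2 g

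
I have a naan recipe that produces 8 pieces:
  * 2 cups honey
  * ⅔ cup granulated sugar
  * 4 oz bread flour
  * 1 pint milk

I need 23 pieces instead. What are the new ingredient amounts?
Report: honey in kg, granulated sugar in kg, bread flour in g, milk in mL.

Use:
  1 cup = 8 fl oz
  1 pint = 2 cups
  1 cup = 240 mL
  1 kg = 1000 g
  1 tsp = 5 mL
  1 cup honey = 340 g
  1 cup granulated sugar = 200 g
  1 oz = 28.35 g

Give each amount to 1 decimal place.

honey: 2.0 kg; granulated sugar: 0.4 kg; bread flour: 326.0 g; milk: 1380.0 mL

Scaling factor: 23/8 = 2.875.
honey: 2 cup × 23/8 × 340 g/cup ÷ 1000 g/kg ≈ 2.0 kg
granulated sugar: 2/3 cup × 23/8 × 200 g/cup ÷ 1000 g/kg ≈ 0.4 kg
bread flour: 4 oz × 23/8 × 28.35 g/oz ≈ 326.0 g
milk: 1 pint × 23/8 × 2 cup/pint × 240 mL/cup = 1380.0 mL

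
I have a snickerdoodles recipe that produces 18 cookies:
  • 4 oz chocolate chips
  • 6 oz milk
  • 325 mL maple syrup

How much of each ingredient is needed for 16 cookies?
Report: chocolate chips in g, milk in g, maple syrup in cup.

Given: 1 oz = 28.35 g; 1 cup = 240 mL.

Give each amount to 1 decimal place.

chocolate chips: 100.8 g; milk: 151.2 g; maple syrup: 1.2 cup

Scaling factor: 16/18 = 8/9.
chocolate chips: 4 oz × 8/9 × 28.35 g/oz = 100.8 g
milk: 6 oz × 8/9 × 28.35 g/oz = 151.2 g
maple syrup: 325 mL × 8/9 ÷ 240 mL/cup ≈ 1.2 cup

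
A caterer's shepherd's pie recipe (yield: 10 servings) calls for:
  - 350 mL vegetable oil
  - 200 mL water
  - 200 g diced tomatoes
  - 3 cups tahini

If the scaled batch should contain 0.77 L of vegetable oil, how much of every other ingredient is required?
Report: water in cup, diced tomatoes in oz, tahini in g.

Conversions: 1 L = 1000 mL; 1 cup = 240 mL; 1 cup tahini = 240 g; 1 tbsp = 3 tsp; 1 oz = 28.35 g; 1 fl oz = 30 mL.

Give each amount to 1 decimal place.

The original recipe has 0.35 L of vegetable oil, so the scaling factor is 0.77 ÷ 0.35 = 11/5 = 2.2.
water: 200 mL × 11/5 ÷ 240 mL/cup ≈ 1.8 cup
diced tomatoes: 200 g × 11/5 ÷ 28.35 g/oz ≈ 15.5 oz
tahini: 3 cup × 11/5 × 240 g/cup = 1584.0 g

water: 1.8 cup; diced tomatoes: 15.5 oz; tahini: 1584.0 g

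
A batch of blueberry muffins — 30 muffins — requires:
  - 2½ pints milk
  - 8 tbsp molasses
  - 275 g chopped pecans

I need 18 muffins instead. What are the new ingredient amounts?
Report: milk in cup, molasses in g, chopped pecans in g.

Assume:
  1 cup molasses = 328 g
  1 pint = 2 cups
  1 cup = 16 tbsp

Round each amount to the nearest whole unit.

Scaling factor: 18/30 = 3/5 = 0.6.
milk: 2.5 pint × 3/5 × 2 cup/pint = 3 cup
molasses: 8 tbsp × 3/5 ÷ 16 tbsp/cup × 328 g/cup ≈ 98 g
chopped pecans: 275 g × 3/5 = 165 g

milk: 3 cup; molasses: 98 g; chopped pecans: 165 g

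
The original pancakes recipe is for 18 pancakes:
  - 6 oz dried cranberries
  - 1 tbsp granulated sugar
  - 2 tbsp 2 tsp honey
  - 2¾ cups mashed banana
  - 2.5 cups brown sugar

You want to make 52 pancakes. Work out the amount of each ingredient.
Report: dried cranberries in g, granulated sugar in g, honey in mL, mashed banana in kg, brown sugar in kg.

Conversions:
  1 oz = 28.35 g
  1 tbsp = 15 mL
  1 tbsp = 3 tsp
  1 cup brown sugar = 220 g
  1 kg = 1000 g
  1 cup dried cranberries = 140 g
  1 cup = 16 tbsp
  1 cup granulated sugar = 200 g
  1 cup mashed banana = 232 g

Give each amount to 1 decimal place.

dried cranberries: 491.4 g; granulated sugar: 36.1 g; honey: 115.6 mL; mashed banana: 1.8 kg; brown sugar: 1.6 kg

Scaling factor: 52/18 = 26/9.
dried cranberries: 6 oz × 26/9 × 28.35 g/oz = 491.4 g
granulated sugar: 1 tbsp × 26/9 ÷ 16 tbsp/cup × 200 g/cup ≈ 36.1 g
honey: (2 tbsp + 2 tsp = 8/3 tbsp) × 26/9 × 15 mL/tbsp ≈ 115.6 mL
mashed banana: 2.75 cup × 26/9 × 232 g/cup ÷ 1000 g/kg ≈ 1.8 kg
brown sugar: 2.5 cup × 26/9 × 220 g/cup ÷ 1000 g/kg ≈ 1.6 kg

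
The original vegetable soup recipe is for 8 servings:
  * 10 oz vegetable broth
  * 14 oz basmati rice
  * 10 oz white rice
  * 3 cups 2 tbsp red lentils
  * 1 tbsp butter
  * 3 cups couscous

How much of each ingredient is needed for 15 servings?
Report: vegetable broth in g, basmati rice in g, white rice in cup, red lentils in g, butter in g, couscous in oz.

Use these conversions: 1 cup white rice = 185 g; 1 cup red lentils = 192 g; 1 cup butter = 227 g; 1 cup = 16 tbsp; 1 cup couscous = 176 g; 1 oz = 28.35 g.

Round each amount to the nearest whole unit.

Scaling factor: 15/8 = 1.875.
vegetable broth: 10 oz × 15/8 × 28.35 g/oz ≈ 532 g
basmati rice: 14 oz × 15/8 × 28.35 g/oz ≈ 744 g
white rice: 10 oz × 15/8 × 28.35 g/oz ÷ 185 g/cup ≈ 3 cup
red lentils: (3 cup + 2 tbsp = 3.125 cup) × 15/8 × 192 g/cup = 1125 g
butter: 1 tbsp × 15/8 ÷ 16 tbsp/cup × 227 g/cup ≈ 27 g
couscous: 3 cup × 15/8 × 176 g/cup ÷ 28.35 g/oz ≈ 35 oz

vegetable broth: 532 g; basmati rice: 744 g; white rice: 3 cup; red lentils: 1125 g; butter: 27 g; couscous: 35 oz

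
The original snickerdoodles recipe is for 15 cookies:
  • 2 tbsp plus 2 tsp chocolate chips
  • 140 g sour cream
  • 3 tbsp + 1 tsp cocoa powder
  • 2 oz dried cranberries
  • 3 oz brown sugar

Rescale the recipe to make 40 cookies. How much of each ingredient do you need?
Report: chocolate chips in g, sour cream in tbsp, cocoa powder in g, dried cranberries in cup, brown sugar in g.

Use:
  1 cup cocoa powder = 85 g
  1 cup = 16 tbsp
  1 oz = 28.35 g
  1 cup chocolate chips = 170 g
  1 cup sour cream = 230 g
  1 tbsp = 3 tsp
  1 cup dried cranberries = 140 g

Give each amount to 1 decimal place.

Scaling factor: 40/15 = 8/3.
chocolate chips: (2 tbsp + 2 tsp = 8/3 tbsp) × 8/3 ÷ 16 tbsp/cup × 170 g/cup ≈ 75.6 g
sour cream: 140 g × 8/3 ÷ 230 g/cup × 16 tbsp/cup ≈ 26.0 tbsp
cocoa powder: (3 tbsp + 1 tsp = 10/3 tbsp) × 8/3 ÷ 16 tbsp/cup × 85 g/cup ≈ 47.2 g
dried cranberries: 2 oz × 8/3 × 28.35 g/oz ÷ 140 g/cup ≈ 1.1 cup
brown sugar: 3 oz × 8/3 × 28.35 g/oz = 226.8 g

chocolate chips: 75.6 g; sour cream: 26.0 tbsp; cocoa powder: 47.2 g; dried cranberries: 1.1 cup; brown sugar: 226.8 g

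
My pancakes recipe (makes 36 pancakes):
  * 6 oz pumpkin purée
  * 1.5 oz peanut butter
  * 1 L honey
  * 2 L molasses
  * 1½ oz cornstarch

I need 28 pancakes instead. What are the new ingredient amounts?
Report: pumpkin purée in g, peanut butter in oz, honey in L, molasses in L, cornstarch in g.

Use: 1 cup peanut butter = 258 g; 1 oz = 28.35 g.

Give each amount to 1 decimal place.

pumpkin purée: 132.3 g; peanut butter: 1.2 oz; honey: 0.8 L; molasses: 1.6 L; cornstarch: 33.1 g

Scaling factor: 28/36 = 7/9.
pumpkin purée: 6 oz × 7/9 × 28.35 g/oz = 132.3 g
peanut butter: 1.5 oz × 7/9 ≈ 1.2 oz
honey: 1 L × 7/9 ≈ 0.8 L
molasses: 2 L × 7/9 ≈ 1.6 L
cornstarch: 1.5 oz × 7/9 × 28.35 g/oz ≈ 33.1 g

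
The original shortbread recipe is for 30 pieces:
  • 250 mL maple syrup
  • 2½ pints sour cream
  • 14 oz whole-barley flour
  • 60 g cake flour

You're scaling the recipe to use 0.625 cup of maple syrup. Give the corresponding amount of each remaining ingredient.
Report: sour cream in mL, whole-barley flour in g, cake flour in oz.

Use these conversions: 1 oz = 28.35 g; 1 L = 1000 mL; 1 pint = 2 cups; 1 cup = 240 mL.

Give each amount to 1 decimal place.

The original recipe has 25/24 cup of maple syrup, so the scaling factor is 0.625 ÷ 25/24 = 3/5 = 0.6.
sour cream: 2.5 pint × 3/5 × 2 cup/pint × 240 mL/cup = 720.0 mL
whole-barley flour: 14 oz × 3/5 × 28.35 g/oz ≈ 238.1 g
cake flour: 60 g × 3/5 ÷ 28.35 g/oz ≈ 1.3 oz

sour cream: 720.0 mL; whole-barley flour: 238.1 g; cake flour: 1.3 oz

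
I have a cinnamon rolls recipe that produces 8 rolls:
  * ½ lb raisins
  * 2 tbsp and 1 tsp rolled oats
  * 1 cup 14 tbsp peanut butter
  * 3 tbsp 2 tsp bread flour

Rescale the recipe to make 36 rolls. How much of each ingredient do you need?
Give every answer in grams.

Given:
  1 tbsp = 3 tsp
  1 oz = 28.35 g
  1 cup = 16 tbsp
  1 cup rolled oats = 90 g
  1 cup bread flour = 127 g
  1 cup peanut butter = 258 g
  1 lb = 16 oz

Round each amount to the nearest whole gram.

raisins: 1021 g; rolled oats: 59 g; peanut butter: 2177 g; bread flour: 131 g

Scaling factor: 36/8 = 9/2 = 4.5.
raisins: 0.5 lb × 9/2 × 16 oz/lb × 28.35 g/oz ≈ 1021 g
rolled oats: (2 tbsp + 1 tsp = 7/3 tbsp) × 9/2 ÷ 16 tbsp/cup × 90 g/cup ≈ 59 g
peanut butter: (1 cup + 14 tbsp = 1.875 cup) × 9/2 × 258 g/cup ≈ 2177 g
bread flour: (3 tbsp + 2 tsp = 11/3 tbsp) × 9/2 ÷ 16 tbsp/cup × 127 g/cup ≈ 131 g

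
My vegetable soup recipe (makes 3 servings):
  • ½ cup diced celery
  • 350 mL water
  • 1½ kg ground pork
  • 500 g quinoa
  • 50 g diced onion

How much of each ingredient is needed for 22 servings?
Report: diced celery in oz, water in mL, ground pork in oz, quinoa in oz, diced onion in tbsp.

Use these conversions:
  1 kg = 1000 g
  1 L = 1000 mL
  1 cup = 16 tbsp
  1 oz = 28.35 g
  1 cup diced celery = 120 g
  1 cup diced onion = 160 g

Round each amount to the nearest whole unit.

diced celery: 16 oz; water: 2567 mL; ground pork: 388 oz; quinoa: 129 oz; diced onion: 37 tbsp

Scaling factor: 22/3.
diced celery: 0.5 cup × 22/3 × 120 g/cup ÷ 28.35 g/oz ≈ 16 oz
water: 350 mL × 22/3 ≈ 2567 mL
ground pork: 1.5 kg × 22/3 × 1000 g/kg ÷ 28.35 g/oz ≈ 388 oz
quinoa: 500 g × 22/3 ÷ 28.35 g/oz ≈ 129 oz
diced onion: 50 g × 22/3 ÷ 160 g/cup × 16 tbsp/cup ≈ 37 tbsp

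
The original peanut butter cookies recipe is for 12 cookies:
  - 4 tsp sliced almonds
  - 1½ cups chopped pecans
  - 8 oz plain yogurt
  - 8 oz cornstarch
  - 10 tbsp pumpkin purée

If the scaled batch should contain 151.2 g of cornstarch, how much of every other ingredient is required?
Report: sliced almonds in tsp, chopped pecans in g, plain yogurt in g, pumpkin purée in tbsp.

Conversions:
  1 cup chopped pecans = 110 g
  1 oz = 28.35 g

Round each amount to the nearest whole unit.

The original recipe has 226.8 g of cornstarch, so the scaling factor is 151.2 ÷ 226.8 = 2/3.
sliced almonds: 4 tsp × 2/3 ≈ 3 tsp
chopped pecans: 1.5 cup × 2/3 × 110 g/cup = 110 g
plain yogurt: 8 oz × 2/3 × 28.35 g/oz ≈ 151 g
pumpkin purée: 10 tbsp × 2/3 ≈ 7 tbsp

sliced almonds: 3 tsp; chopped pecans: 110 g; plain yogurt: 151 g; pumpkin purée: 7 tbsp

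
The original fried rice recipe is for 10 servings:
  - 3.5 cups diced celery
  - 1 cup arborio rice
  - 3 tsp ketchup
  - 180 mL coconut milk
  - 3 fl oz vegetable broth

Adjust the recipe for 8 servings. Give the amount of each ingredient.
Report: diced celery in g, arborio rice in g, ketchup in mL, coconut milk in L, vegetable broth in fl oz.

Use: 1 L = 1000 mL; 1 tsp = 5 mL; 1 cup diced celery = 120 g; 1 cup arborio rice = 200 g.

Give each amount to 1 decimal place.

Scaling factor: 8/10 = 4/5 = 0.8.
diced celery: 3.5 cup × 4/5 × 120 g/cup = 336.0 g
arborio rice: 1 cup × 4/5 × 200 g/cup = 160.0 g
ketchup: 3 tsp × 4/5 × 5 mL/tsp = 12.0 mL
coconut milk: 180 mL × 4/5 ÷ 1000 mL/L ≈ 0.1 L
vegetable broth: 3 fl oz × 4/5 = 2.4 fl oz

diced celery: 336.0 g; arborio rice: 160.0 g; ketchup: 12.0 mL; coconut milk: 0.1 L; vegetable broth: 2.4 fl oz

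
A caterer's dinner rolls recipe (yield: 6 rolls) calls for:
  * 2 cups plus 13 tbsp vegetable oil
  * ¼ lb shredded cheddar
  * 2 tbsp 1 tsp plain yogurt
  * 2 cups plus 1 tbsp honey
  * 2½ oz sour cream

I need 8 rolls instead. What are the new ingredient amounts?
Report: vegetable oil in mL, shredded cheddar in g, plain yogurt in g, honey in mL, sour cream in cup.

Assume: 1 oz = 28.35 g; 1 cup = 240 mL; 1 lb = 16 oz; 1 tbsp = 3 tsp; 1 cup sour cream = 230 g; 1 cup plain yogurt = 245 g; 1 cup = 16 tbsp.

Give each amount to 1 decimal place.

vegetable oil: 900.0 mL; shredded cheddar: 151.2 g; plain yogurt: 47.6 g; honey: 660.0 mL; sour cream: 0.4 cup

Scaling factor: 8/6 = 4/3.
vegetable oil: (2 cup + 13 tbsp = 2.8125 cup) × 4/3 × 240 mL/cup = 900.0 mL
shredded cheddar: 0.25 lb × 4/3 × 16 oz/lb × 28.35 g/oz = 151.2 g
plain yogurt: (2 tbsp + 1 tsp = 7/3 tbsp) × 4/3 ÷ 16 tbsp/cup × 245 g/cup ≈ 47.6 g
honey: (2 cup + 1 tbsp = 2.0625 cup) × 4/3 × 240 mL/cup = 660.0 mL
sour cream: 2.5 oz × 4/3 × 28.35 g/oz ÷ 230 g/cup ≈ 0.4 cup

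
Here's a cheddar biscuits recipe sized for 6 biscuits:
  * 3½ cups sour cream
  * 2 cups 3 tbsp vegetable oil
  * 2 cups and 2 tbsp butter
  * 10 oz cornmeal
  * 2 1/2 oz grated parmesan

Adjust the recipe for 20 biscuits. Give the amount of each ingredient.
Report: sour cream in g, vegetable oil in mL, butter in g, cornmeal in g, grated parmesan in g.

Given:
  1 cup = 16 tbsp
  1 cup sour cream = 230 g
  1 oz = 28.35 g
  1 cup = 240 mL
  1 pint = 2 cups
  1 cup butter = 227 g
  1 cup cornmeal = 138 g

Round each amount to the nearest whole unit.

sour cream: 2683 g; vegetable oil: 1750 mL; butter: 1608 g; cornmeal: 945 g; grated parmesan: 236 g

Scaling factor: 20/6 = 10/3.
sour cream: 3.5 cup × 10/3 × 230 g/cup ≈ 2683 g
vegetable oil: (2 cup + 3 tbsp = 2.1875 cup) × 10/3 × 240 mL/cup = 1750 mL
butter: (2 cup + 2 tbsp = 2.125 cup) × 10/3 × 227 g/cup ≈ 1608 g
cornmeal: 10 oz × 10/3 × 28.35 g/oz = 945 g
grated parmesan: 2.5 oz × 10/3 × 28.35 g/oz ≈ 236 g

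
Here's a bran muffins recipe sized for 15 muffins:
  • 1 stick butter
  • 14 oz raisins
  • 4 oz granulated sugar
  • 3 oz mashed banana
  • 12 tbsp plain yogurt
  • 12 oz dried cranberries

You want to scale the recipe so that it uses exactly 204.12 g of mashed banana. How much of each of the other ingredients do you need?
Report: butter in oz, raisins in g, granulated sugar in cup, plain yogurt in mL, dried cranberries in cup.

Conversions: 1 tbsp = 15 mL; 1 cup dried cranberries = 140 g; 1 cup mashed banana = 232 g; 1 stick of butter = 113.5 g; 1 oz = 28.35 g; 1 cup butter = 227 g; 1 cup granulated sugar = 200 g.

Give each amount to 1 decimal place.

The original recipe has 85.05 g of mashed banana, so the scaling factor is 204.12 ÷ 85.05 = 12/5 = 2.4.
butter: 1 stick × 12/5 × 113.5 g/stick ÷ 28.35 g/oz ≈ 9.6 oz
raisins: 14 oz × 12/5 × 28.35 g/oz ≈ 952.6 g
granulated sugar: 4 oz × 12/5 × 28.35 g/oz ÷ 200 g/cup ≈ 1.4 cup
plain yogurt: 12 tbsp × 12/5 × 15 mL/tbsp = 432.0 mL
dried cranberries: 12 oz × 12/5 × 28.35 g/oz ÷ 140 g/cup ≈ 5.8 cup

butter: 9.6 oz; raisins: 952.6 g; granulated sugar: 1.4 cup; plain yogurt: 432.0 mL; dried cranberries: 5.8 cup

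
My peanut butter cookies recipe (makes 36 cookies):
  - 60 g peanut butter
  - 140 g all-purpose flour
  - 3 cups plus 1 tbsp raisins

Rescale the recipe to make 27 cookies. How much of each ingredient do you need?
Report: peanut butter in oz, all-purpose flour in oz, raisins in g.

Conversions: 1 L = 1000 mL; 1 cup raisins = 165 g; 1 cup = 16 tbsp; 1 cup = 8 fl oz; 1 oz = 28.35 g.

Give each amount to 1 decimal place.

peanut butter: 1.6 oz; all-purpose flour: 3.7 oz; raisins: 379.0 g

Scaling factor: 27/36 = 3/4 = 0.75.
peanut butter: 60 g × 3/4 ÷ 28.35 g/oz ≈ 1.6 oz
all-purpose flour: 140 g × 3/4 ÷ 28.35 g/oz ≈ 3.7 oz
raisins: (3 cup + 1 tbsp = 3.0625 cup) × 3/4 × 165 g/cup ≈ 379.0 g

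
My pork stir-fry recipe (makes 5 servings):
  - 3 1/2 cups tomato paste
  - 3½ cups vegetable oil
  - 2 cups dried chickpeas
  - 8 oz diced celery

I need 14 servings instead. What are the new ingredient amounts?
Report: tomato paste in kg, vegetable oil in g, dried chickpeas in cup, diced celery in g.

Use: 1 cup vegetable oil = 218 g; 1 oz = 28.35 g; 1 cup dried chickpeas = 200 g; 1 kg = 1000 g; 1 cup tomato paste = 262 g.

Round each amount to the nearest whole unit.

Scaling factor: 14/5 = 2.8.
tomato paste: 3.5 cup × 14/5 × 262 g/cup ÷ 1000 g/kg ≈ 3 kg
vegetable oil: 3.5 cup × 14/5 × 218 g/cup ≈ 2136 g
dried chickpeas: 2 cup × 14/5 ≈ 6 cup
diced celery: 8 oz × 14/5 × 28.35 g/oz ≈ 635 g

tomato paste: 3 kg; vegetable oil: 2136 g; dried chickpeas: 6 cup; diced celery: 635 g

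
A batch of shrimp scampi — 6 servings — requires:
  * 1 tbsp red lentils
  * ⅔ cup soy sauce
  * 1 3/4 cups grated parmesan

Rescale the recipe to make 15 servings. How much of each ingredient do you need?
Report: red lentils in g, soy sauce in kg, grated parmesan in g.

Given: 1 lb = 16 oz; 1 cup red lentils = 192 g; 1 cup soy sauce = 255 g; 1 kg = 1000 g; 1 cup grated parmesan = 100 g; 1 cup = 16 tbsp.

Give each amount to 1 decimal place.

red lentils: 30.0 g; soy sauce: 0.4 kg; grated parmesan: 437.5 g

Scaling factor: 15/6 = 5/2 = 2.5.
red lentils: 1 tbsp × 5/2 ÷ 16 tbsp/cup × 192 g/cup = 30.0 g
soy sauce: 2/3 cup × 5/2 × 255 g/cup ÷ 1000 g/kg ≈ 0.4 kg
grated parmesan: 1.75 cup × 5/2 × 100 g/cup = 437.5 g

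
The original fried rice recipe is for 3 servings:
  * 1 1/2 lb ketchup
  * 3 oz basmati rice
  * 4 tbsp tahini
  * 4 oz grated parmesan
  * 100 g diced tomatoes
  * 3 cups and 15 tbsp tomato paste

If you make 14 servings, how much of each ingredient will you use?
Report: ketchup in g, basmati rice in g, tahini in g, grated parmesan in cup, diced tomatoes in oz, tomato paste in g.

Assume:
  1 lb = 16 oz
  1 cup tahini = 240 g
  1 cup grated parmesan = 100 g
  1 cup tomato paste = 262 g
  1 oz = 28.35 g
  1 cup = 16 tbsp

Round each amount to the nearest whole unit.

ketchup: 3175 g; basmati rice: 397 g; tahini: 280 g; grated parmesan: 5 cup; diced tomatoes: 16 oz; tomato paste: 4814 g

Scaling factor: 14/3.
ketchup: 1.5 lb × 14/3 × 16 oz/lb × 28.35 g/oz ≈ 3175 g
basmati rice: 3 oz × 14/3 × 28.35 g/oz ≈ 397 g
tahini: 4 tbsp × 14/3 ÷ 16 tbsp/cup × 240 g/cup = 280 g
grated parmesan: 4 oz × 14/3 × 28.35 g/oz ÷ 100 g/cup ≈ 5 cup
diced tomatoes: 100 g × 14/3 ÷ 28.35 g/oz ≈ 16 oz
tomato paste: (3 cup + 15 tbsp = 3.9375 cup) × 14/3 × 262 g/cup ≈ 4814 g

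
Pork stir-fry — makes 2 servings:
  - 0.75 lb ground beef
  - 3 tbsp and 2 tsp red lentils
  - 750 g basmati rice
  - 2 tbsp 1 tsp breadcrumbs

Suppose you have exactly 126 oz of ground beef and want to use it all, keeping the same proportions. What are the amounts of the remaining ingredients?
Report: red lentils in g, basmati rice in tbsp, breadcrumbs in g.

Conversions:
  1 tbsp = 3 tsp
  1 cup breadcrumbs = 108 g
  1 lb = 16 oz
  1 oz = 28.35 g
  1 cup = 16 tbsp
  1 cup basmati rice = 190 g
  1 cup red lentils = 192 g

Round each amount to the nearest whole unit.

The original recipe has 12 oz of ground beef, so the scaling factor is 126 ÷ 12 = 21/2 = 10.5.
red lentils: (3 tbsp + 2 tsp = 11/3 tbsp) × 21/2 ÷ 16 tbsp/cup × 192 g/cup = 462 g
basmati rice: 750 g × 21/2 ÷ 190 g/cup × 16 tbsp/cup ≈ 663 tbsp
breadcrumbs: (2 tbsp + 1 tsp = 7/3 tbsp) × 21/2 ÷ 16 tbsp/cup × 108 g/cup ≈ 165 g

red lentils: 462 g; basmati rice: 663 tbsp; breadcrumbs: 165 g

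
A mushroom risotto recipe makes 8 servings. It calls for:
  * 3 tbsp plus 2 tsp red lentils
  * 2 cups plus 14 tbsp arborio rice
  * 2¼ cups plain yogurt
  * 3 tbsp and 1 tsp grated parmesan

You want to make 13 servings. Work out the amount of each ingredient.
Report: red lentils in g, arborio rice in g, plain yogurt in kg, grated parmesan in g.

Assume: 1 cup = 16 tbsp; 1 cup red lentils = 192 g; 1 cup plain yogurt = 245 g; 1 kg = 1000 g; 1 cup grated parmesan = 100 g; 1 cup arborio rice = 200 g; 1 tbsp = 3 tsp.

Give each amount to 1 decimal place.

red lentils: 71.5 g; arborio rice: 934.4 g; plain yogurt: 0.9 kg; grated parmesan: 33.9 g

Scaling factor: 13/8 = 1.625.
red lentils: (3 tbsp + 2 tsp = 11/3 tbsp) × 13/8 ÷ 16 tbsp/cup × 192 g/cup = 71.5 g
arborio rice: (2 cup + 14 tbsp = 2.875 cup) × 13/8 × 200 g/cup ≈ 934.4 g
plain yogurt: 2.25 cup × 13/8 × 245 g/cup ÷ 1000 g/kg ≈ 0.9 kg
grated parmesan: (3 tbsp + 1 tsp = 10/3 tbsp) × 13/8 ÷ 16 tbsp/cup × 100 g/cup ≈ 33.9 g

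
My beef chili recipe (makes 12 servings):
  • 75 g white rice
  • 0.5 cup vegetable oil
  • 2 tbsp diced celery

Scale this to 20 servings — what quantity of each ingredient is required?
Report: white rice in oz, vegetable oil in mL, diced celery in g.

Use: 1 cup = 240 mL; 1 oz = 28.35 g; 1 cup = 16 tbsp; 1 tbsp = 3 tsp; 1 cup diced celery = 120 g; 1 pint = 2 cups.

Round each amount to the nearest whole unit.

white rice: 4 oz; vegetable oil: 200 mL; diced celery: 25 g

Scaling factor: 20/12 = 5/3.
white rice: 75 g × 5/3 ÷ 28.35 g/oz ≈ 4 oz
vegetable oil: 0.5 cup × 5/3 × 240 mL/cup = 200 mL
diced celery: 2 tbsp × 5/3 ÷ 16 tbsp/cup × 120 g/cup = 25 g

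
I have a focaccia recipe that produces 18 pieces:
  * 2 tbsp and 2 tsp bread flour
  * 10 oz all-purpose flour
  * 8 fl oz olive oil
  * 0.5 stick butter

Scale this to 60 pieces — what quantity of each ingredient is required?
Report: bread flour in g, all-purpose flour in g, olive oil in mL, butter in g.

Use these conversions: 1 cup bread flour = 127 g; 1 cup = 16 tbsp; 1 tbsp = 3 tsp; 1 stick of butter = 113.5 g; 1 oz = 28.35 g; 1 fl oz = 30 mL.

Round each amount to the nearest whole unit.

bread flour: 71 g; all-purpose flour: 945 g; olive oil: 800 mL; butter: 189 g

Scaling factor: 60/18 = 10/3.
bread flour: (2 tbsp + 2 tsp = 8/3 tbsp) × 10/3 ÷ 16 tbsp/cup × 127 g/cup ≈ 71 g
all-purpose flour: 10 oz × 10/3 × 28.35 g/oz = 945 g
olive oil: 8 fl oz × 10/3 × 30 mL/fl oz = 800 mL
butter: 0.5 stick × 10/3 × 113.5 g/stick ≈ 189 g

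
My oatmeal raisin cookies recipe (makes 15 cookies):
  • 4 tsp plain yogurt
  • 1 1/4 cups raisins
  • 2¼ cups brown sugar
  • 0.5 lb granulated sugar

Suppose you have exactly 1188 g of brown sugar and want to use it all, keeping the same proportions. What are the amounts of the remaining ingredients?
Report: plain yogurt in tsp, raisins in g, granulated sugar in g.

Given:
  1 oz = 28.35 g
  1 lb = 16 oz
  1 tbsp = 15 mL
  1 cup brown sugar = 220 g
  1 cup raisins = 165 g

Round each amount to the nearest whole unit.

The original recipe has 495 g of brown sugar, so the scaling factor is 1188 ÷ 495 = 12/5 = 2.4.
plain yogurt: 4 tsp × 12/5 ≈ 10 tsp
raisins: 1.25 cup × 12/5 × 165 g/cup = 495 g
granulated sugar: 0.5 lb × 12/5 × 16 oz/lb × 28.35 g/oz ≈ 544 g

plain yogurt: 10 tsp; raisins: 495 g; granulated sugar: 544 g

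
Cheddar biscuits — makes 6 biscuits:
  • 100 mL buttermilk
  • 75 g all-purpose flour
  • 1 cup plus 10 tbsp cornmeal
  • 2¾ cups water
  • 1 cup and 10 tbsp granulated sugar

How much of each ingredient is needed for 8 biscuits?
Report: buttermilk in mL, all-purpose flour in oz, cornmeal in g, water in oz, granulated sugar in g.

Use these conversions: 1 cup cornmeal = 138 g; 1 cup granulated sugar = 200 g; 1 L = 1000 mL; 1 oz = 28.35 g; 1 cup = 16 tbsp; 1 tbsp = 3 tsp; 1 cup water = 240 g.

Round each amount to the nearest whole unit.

Scaling factor: 8/6 = 4/3.
buttermilk: 100 mL × 4/3 ≈ 133 mL
all-purpose flour: 75 g × 4/3 ÷ 28.35 g/oz ≈ 4 oz
cornmeal: (1 cup + 10 tbsp = 1.625 cup) × 4/3 × 138 g/cup = 299 g
water: 2.75 cup × 4/3 × 240 g/cup ÷ 28.35 g/oz ≈ 31 oz
granulated sugar: (1 cup + 10 tbsp = 1.625 cup) × 4/3 × 200 g/cup ≈ 433 g

buttermilk: 133 mL; all-purpose flour: 4 oz; cornmeal: 299 g; water: 31 oz; granulated sugar: 433 g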